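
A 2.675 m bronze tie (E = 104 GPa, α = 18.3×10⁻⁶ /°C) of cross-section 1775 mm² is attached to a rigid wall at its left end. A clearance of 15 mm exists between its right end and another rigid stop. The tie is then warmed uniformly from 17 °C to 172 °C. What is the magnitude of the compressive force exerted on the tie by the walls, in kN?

P ≈ 0 kN

Unrestrained expansion: δ_free = αΔT L = 18.3×10⁻⁶ × 155 × 2675 = 7.588 mm.
This is smaller than the 15 mm clearance, so the tie expands freely without reaching the stop — the stress is zero.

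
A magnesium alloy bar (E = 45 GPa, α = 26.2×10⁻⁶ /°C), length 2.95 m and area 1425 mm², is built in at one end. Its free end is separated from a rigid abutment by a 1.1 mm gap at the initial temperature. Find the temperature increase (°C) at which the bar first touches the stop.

Contact occurs when the free expansion equals the gap: αΔT L = 1.1 mm.
ΔT = 1.1 / (26.2×10⁻⁶ × 2950) = 14.23 °C.

ΔT ≈ 14.2 °C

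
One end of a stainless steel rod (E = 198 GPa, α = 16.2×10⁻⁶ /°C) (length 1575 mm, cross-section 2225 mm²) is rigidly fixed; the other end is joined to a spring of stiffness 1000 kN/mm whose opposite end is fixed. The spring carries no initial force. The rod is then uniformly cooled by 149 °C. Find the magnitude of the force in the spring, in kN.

P ≈ 831 kN

The unrestrained thermal change is αΔT L = 16.2×10⁻⁶ × 149 × 1575 = 3.802 mm.
With a force P in the spring, the elastic change of the rod is PL/(AE) and that of the spring is P/k; compatibility requires their sum to equal δ_free.
P [ L/(AE) + 1/k ] = δ_free → P [ 1575/(2225×198×10³) + 1/(1000×10³) ] = 3.802.
P = 3.802 / 4.575×10⁻⁶ = 831000 N.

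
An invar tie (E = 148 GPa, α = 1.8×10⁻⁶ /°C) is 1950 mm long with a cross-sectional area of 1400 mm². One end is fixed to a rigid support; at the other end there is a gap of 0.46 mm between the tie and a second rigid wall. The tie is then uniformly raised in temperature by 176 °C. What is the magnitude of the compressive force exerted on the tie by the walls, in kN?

P ≈ 16.8 kN

Free thermal elongation = αΔT L = 1.8×10⁻⁶ × 176 × 1950 = 0.6178 mm.
After closing the 0.46 mm clearance, 0.6178 − 0.46 = 0.1578 mm of expansion remains to be suppressed by the wall.
So σ = E(δ_free − g)/L = 148×10³ × 0.1578/1950 = 11.97 MPa.
Force on the wall = σA = 11.97 × 1400 mm² = 16.76 kN.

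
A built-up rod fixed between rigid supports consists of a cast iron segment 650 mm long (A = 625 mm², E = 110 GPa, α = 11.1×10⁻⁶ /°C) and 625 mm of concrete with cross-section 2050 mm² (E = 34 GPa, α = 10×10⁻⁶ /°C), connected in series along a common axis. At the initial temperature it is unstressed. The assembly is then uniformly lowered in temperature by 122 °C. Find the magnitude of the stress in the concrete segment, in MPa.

With the walls removed the bar would change length by δ_free = Σ αᵢΔT Lᵢ = 11.1×10⁻⁶×122×650 + 10×10⁻⁶×122×625 = 1.643 mm.
The rigid supports impose zero overall length change; the single axial force P common to all segments must satisfy P Σ Lᵢ/(AᵢEᵢ) = δ_free.
Σ Lᵢ/(AᵢEᵢ) = 650/(625×110×10³) + 625/(2050×34×10³) = 1.842×10⁻⁵ mm/N.
So P = 1.643 / 1.842×10⁻⁵ = 89.17 kN, tensile.
σ_{concrete} = P / A = 89170 / 2050 = 43.5 MPa.

σ ≈ 43.5 MPa (tensile)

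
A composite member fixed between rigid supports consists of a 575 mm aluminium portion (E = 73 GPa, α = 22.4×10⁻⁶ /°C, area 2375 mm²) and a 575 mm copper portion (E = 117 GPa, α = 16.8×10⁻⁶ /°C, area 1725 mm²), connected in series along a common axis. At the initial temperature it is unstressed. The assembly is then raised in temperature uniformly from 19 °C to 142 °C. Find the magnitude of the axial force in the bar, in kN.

P ≈ 450 kN (compressive)

Free thermal expansion of the whole bar: Σ αᵢΔT Lᵢ = 22.4×10⁻⁶×123×575 + 16.8×10⁻⁶×123×575 = 2.772 mm.
The rigid supports impose zero overall length change; the single axial force P common to all segments must satisfy P Σ Lᵢ/(AᵢEᵢ) = δ_free.
Σ Lᵢ/(AᵢEᵢ) = 575/(2375×73×10³) + 575/(1725×117×10³) = 6.166×10⁻⁶ mm/N.
P = 2.772 / 6.166×10⁻⁶ = 449700 N = 449.7 kN, compressive.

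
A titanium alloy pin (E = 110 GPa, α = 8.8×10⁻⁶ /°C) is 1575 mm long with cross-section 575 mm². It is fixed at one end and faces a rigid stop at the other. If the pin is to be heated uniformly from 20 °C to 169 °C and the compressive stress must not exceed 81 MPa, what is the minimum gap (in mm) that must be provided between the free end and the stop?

g ≈ 0.905 mm

Free expansion if unrestrained: δ_free = αΔT L = 8.8×10⁻⁶ × 149 × 1575 = 2.065 mm.
A stress of 81 MPa corresponds to the wall pushing the pin back by σL/E = 81×1575/(110×10³) = 1.16 mm.
The gap must absorb the remainder: g_min = 2.065 − 1.16 = 0.9054 mm.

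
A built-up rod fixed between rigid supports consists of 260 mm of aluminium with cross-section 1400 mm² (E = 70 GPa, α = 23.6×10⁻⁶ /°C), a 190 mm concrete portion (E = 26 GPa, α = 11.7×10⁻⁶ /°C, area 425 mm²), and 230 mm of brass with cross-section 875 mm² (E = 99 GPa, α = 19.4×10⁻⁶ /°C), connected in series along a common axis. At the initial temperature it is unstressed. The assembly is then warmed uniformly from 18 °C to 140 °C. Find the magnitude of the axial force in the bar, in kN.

If the supports were absent, the total length change would be Σ αᵢΔT Lᵢ = 23.6×10⁻⁶×122×260 + 11.7×10⁻⁶×122×190 + 19.4×10⁻⁶×122×230 = 1.564 mm.
The rigid supports impose zero overall length change; the single axial force P common to all segments must satisfy P Σ Lᵢ/(AᵢEᵢ) = δ_free.
Σ Lᵢ/(AᵢEᵢ) = 260/(1400×70×10³) + 190/(425×26×10³) + 230/(875×99×10³) = 2.25×10⁻⁵ mm/N.
P = 1.564 / 2.25×10⁻⁵ = 69510 N = 69.51 kN, compressive.

P ≈ 69.5 kN (compressive)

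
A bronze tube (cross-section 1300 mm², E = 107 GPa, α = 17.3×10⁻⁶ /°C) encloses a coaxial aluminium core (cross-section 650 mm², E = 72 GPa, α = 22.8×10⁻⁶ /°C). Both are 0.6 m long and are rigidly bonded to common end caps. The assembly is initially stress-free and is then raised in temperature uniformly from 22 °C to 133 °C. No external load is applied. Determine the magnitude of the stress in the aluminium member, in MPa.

σ ≈ 32.9 MPa (compressive)

Both members must finish at the same length. With the larger α, the aluminium tends to over-expand; the plates restrain it, putting the aluminium in compression and the bronze in tension. With no external load the two internal forces are equal and opposite, magnitude P.
Compatibility of the two members (thermal + elastic change equal): (α₁ − α₂)ΔT = P·[1/(A₁E₁) + 1/(A₂E₂)].
|α₁ − α₂|·ΔT = 5.5×10⁻⁶ × 111 = 0.0006105.
1/(A₁E₁) + 1/(A₂E₂) = 1/(1300×107×10³) + 1/(650×72×10³) = 2.856×10⁻⁸ N⁻¹.
P = 0.0006105 / 2.856×10⁻⁸ = 21380 N = 21.38 kN.
σ_{aluminium} = P/A₂ = 21380/650 = 32.89 MPa, compressive.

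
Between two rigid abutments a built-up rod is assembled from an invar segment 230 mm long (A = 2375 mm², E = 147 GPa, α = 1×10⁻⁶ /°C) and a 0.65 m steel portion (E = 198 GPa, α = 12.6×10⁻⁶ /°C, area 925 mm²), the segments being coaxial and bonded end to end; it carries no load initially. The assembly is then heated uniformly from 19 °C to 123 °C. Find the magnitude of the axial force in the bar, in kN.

With the walls removed the bar would change length by δ_free = Σ αᵢΔT Lᵢ = 1×10⁻⁶×104×230 + 12.6×10⁻⁶×104×650 = 0.8757 mm.
The rigid supports impose zero overall length change; the single axial force P common to all segments must satisfy P Σ Lᵢ/(AᵢEᵢ) = δ_free.
The series flexibility is Σ Lᵢ/(AᵢEᵢ) = 230/(2375×147×10³) + 650/(925×198×10³) = 4.208×10⁻⁶ mm/N.
So P = 0.8757 / 4.208×10⁻⁶ = 208.1 kN, compressive.

P ≈ 208 kN (compressive)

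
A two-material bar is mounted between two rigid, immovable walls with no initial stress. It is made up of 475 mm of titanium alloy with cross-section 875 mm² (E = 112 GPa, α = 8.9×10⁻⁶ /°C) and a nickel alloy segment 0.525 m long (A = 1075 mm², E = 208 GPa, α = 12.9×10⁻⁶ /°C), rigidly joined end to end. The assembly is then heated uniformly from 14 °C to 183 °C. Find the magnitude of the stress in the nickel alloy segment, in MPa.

If the supports were absent, the total length change would be Σ αᵢΔT Lᵢ = 8.9×10⁻⁶×169×475 + 12.9×10⁻⁶×169×525 = 1.859 mm.
The walls prevent any net length change, so an axial force P (same in every segment) develops. Compatibility: P · Σ Lᵢ/(AᵢEᵢ) = δ_free.
Σ Lᵢ/(AᵢEᵢ) = 475/(875×112×10³) + 525/(1075×208×10³) = 7.195×10⁻⁶ mm/N.
P = 1.859 / 7.195×10⁻⁶ = 258400 N = 258.4 kN, compressive.
σ_{nickel alloy} = P / A = 258400 / 1075 = 240.4 MPa.

σ ≈ 240 MPa (compressive)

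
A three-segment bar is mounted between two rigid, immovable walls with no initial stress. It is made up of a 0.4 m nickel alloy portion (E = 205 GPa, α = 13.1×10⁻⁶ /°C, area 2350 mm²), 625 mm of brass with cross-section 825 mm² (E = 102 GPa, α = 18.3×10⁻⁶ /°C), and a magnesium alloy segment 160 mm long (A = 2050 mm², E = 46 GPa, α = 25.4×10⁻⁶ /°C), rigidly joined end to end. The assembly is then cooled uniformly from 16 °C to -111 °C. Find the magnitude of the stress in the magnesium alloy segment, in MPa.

Free thermal contraction of the whole bar: Σ αᵢΔT Lᵢ = 13.1×10⁻⁶×127×400 + 18.3×10⁻⁶×127×625 + 25.4×10⁻⁶×127×160 = 2.634 mm.
The walls prevent any net length change, so an axial force P (same in every segment) develops. Compatibility: P · Σ Lᵢ/(AᵢEᵢ) = δ_free.
Σ Lᵢ/(AᵢEᵢ) = 400/(2350×205×10³) + 625/(825×102×10³) + 160/(2050×46×10³) = 9.954×10⁻⁶ mm/N.
P = 2.634 / 9.954×10⁻⁶ = 264600 N = 264.6 kN, tensile.
σ_{magnesium alloy} = P / A = 264600 / 2050 = 129.1 MPa.

σ ≈ 129 MPa (tensile)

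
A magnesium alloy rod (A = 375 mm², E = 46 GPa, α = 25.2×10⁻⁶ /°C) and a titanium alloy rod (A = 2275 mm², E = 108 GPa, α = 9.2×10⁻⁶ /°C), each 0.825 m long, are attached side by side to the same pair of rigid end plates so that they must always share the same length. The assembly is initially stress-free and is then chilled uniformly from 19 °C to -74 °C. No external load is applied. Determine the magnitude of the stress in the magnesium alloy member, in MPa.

σ ≈ 64 MPa (tensile)

Both members must finish at the same length. With the larger α, the magnesium alloy tends to over-contract; the plates restrain it, putting the magnesium alloy in tension and the titanium alloy in compression. With no external load the two internal forces are equal and opposite, magnitude P.
Setting the final lengths equal and cancelling L: (α₁ − α₂)ΔT = P/(A₁E₁) + P/(A₂E₂).
|α₁ − α₂|·ΔT = 16×10⁻⁶ × 93 = 0.001488.
1/(A₁E₁) + 1/(A₂E₂) = 1/(375×46×10³) + 1/(2275×108×10³) = 6.204×10⁻⁸ N⁻¹.
So P = 0.001488 / 6.204×10⁻⁸ = 23.98 kN.
σ_{magnesium alloy} = P/A₁ = 23980/375 = 63.96 MPa, tensile.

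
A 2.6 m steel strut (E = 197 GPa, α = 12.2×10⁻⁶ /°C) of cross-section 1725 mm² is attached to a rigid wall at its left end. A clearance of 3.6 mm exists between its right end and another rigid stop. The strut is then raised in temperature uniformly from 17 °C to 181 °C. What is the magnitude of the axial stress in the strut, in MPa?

Free thermal elongation = αΔT L = 12.2×10⁻⁶ × 164 × 2600 = 5.202 mm.
After closing the 3.6 mm clearance, 5.202 − 3.6 = 1.602 mm of expansion remains to be suppressed by the wall.
Compatibility: PL/(AE) = 1.602 mm, so σ = P/A = E × (1.602/2600) = 121.4 MPa.

σ ≈ 121 MPa (compressive)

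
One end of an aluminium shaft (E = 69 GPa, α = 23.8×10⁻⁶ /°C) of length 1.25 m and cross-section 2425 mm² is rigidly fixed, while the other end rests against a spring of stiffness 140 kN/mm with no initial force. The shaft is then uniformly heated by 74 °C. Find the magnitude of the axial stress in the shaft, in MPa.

σ ≈ 62.1 MPa (compressive)

If the spring were absent the shaft would lengthen by αΔT L = 23.8×10⁻⁶ × 74 × 1250 = 2.201 mm.
With a force P in the spring, the elastic change of the shaft is PL/(AE) and that of the spring is P/k; compatibility requires their sum to equal δ_free.
P [ L/(AE) + 1/k ] = δ_free → P [ 1250/(2425×69×10³) + 1/(140×10³) ] = 2.201.
P = 2.201 / 1.461×10⁻⁵ = 150600 N.
σ = P/A = 150600/2425 = 62.12 MPa.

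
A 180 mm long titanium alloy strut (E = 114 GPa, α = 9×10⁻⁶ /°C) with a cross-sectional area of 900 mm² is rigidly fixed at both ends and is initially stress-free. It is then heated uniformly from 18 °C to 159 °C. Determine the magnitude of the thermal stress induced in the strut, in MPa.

σ ≈ 145 MPa (compressive)

The supports are rigid, so the total axial strain is zero. The restrained thermal strain is ε = αΔT = 9×10⁻⁶ × 141 = 1269×10⁻⁶.
The stress required to suppress this strain is σ = Eε = 114×10³ × 1269×10⁻⁶ = 144.7 MPa, compressive since the strut is trying to expand.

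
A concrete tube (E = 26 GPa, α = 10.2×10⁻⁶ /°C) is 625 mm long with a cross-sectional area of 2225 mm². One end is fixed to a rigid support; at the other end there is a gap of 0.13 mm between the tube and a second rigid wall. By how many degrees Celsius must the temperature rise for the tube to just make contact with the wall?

ΔT ≈ 20.4 °C

Contact occurs when the free expansion equals the gap: αΔT L = 0.13 mm.
ΔT = 0.13 / (10.2×10⁻⁶ × 625) = 20.39 °C.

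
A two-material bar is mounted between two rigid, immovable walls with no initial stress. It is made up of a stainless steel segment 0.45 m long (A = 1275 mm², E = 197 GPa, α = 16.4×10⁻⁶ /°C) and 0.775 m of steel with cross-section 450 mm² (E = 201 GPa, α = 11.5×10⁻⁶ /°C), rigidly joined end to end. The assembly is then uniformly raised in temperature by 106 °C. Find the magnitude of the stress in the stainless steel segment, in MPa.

If the supports were absent, the total length change would be Σ αᵢΔT Lᵢ = 16.4×10⁻⁶×106×450 + 11.5×10⁻⁶×106×775 = 1.727 mm.
The rigid supports impose zero overall length change; the single axial force P common to all segments must satisfy P Σ Lᵢ/(AᵢEᵢ) = δ_free.
The series flexibility is Σ Lᵢ/(AᵢEᵢ) = 450/(1275×197×10³) + 775/(450×201×10³) = 1.036×10⁻⁵ mm/N.
P = 1.727 / 1.036×10⁻⁵ = 166700 N = 166.7 kN, compressive.
σ_{stainless steel} = P / A = 166700 / 1275 = 130.7 MPa.

σ ≈ 131 MPa (compressive)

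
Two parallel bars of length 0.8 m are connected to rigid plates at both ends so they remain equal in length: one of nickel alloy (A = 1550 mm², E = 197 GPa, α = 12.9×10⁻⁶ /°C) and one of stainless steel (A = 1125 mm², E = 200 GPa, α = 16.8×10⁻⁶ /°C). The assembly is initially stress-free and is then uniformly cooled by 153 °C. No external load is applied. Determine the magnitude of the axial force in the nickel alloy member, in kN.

P ≈ 77.3 kN (compressive in the nickel alloy)

Equilibrium of a rigid end plate with no external load gives equal and opposite internal forces ±P in the two members. Since α_{stainless steel} > α_{nickel alloy}, cooling drives the stainless steel into tension and the nickel alloy into compression.
Compatibility of the two members (thermal + elastic change equal): (α₁ − α₂)ΔT = P·[1/(A₁E₁) + 1/(A₂E₂)].
|α₁ − α₂|·ΔT = 3.9×10⁻⁶ × 153 = 0.0005967.
1/(A₁E₁) + 1/(A₂E₂) = 1/(1550×197×10³) + 1/(1125×200×10³) = 7.719×10⁻⁹ N⁻¹.
So P = 0.0005967 / 7.719×10⁻⁹ = 77.3 kN.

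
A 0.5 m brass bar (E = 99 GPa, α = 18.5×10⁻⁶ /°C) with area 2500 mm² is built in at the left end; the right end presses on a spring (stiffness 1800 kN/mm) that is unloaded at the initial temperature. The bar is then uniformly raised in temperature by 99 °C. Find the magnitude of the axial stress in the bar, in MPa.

Free thermal expansion: δ_free = αΔT L = 18.5×10⁻⁶ × 99 × 500 = 0.9157 mm.
Let P be the compressive force at the spring. The bar shortens elastically by PL/(AE) and the spring compresses by P/k; together these equal δ_free.
So P = δ_free / [L/(AE) + 1/k] = 0.9157 / [ 500/(2500×99×10³) + 1/(1800×10³) ].
P = 0.9157 / 2.576×10⁻⁶ = 355500 N.
σ = P/A = 355500/2500 = 142.2 MPa.

σ ≈ 142 MPa (compressive)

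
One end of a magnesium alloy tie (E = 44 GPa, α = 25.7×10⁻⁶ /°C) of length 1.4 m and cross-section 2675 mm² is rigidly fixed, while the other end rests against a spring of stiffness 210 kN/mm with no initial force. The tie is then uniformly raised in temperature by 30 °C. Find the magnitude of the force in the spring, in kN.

P ≈ 64.8 kN

If the spring were absent the tie would lengthen by αΔT L = 25.7×10⁻⁶ × 30 × 1400 = 1.079 mm.
Let P be the compressive force at the spring. The tie shortens elastically by PL/(AE) and the spring compresses by P/k; together these equal δ_free.
So P = δ_free / [L/(AE) + 1/k] = 1.079 / [ 1400/(2675×44×10³) + 1/(210×10³) ].
P = 1.079 / 1.666×10⁻⁵ = 64800 N.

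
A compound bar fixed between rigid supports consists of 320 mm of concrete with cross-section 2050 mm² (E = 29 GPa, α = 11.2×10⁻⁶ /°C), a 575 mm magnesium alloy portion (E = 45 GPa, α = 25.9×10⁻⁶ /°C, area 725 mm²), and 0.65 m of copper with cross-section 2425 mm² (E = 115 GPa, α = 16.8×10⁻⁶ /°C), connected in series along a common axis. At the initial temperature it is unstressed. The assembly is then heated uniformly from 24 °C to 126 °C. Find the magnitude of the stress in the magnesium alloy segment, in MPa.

If the supports were absent, the total length change would be Σ αᵢΔT Lᵢ = 11.2×10⁻⁶×102×320 + 25.9×10⁻⁶×102×575 + 16.8×10⁻⁶×102×650 = 2.998 mm.
Since the ends are fixed, an axial force P builds up, equal in every segment, with P · Σ Lᵢ/(AᵢEᵢ) = δ_free.
The series flexibility is Σ Lᵢ/(AᵢEᵢ) = 320/(2050×29×10³) + 575/(725×45×10³) + 650/(2425×115×10³) = 2.534×10⁻⁵ mm/N.
Hence P = δ_free / Σ(L/AE) = 2.998/2.534×10⁻⁵ = 118.3 kN (compressive).
σ_{magnesium alloy} = P / A = 118300 / 725 = 163.2 MPa.

σ ≈ 163 MPa (compressive)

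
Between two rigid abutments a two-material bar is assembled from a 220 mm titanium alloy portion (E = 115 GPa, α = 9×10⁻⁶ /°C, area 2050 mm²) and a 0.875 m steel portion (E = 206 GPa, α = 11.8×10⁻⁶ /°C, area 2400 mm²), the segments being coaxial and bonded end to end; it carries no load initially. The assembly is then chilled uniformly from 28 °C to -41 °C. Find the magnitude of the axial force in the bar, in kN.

P ≈ 314 kN (tensile)

With the walls removed the bar would change length by δ_free = Σ αᵢΔT Lᵢ = 9×10⁻⁶×69×220 + 11.8×10⁻⁶×69×875 = 0.849 mm.
The walls prevent any net length change, so an axial force P (same in every segment) develops. Compatibility: P · Σ Lᵢ/(AᵢEᵢ) = δ_free.
The series flexibility is Σ Lᵢ/(AᵢEᵢ) = 220/(2050×115×10³) + 875/(2400×206×10³) = 2.703×10⁻⁶ mm/N.
So P = 0.849 / 2.703×10⁻⁶ = 314.1 kN, tensile.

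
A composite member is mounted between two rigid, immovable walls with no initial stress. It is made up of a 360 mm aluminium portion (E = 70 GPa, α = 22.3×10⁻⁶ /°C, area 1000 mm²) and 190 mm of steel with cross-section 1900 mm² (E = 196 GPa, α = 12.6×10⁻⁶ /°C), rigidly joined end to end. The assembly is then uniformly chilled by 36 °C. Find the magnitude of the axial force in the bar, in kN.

With the walls removed the bar would change length by δ_free = Σ αᵢΔT Lᵢ = 22.3×10⁻⁶×36×360 + 12.6×10⁻⁶×36×190 = 0.3752 mm.
Since the ends are fixed, an axial force P builds up, equal in every segment, with P · Σ Lᵢ/(AᵢEᵢ) = δ_free.
The series flexibility is Σ Lᵢ/(AᵢEᵢ) = 360/(1000×70×10³) + 190/(1900×196×10³) = 5.653×10⁻⁶ mm/N.
P = 0.3752 / 5.653×10⁻⁶ = 66370 N = 66.37 kN, tensile.

P ≈ 66.4 kN (tensile)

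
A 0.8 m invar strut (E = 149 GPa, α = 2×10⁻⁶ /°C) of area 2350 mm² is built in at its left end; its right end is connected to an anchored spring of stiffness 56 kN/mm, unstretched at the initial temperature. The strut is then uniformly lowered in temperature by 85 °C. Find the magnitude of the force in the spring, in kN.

P ≈ 6.75 kN

The unrestrained thermal change is αΔT L = 2×10⁻⁶ × 85 × 800 = 0.136 mm.
Let P be the tensile force in the spring. The strut extends elastically by PL/(AE) and the spring stretches by P/k; together these equal δ_free.
P [ L/(AE) + 1/k ] = δ_free → P [ 800/(2350×149×10³) + 1/(56×10³) ] = 0.136.
P = 0.136 / 2.014×10⁻⁵ = 6752 N.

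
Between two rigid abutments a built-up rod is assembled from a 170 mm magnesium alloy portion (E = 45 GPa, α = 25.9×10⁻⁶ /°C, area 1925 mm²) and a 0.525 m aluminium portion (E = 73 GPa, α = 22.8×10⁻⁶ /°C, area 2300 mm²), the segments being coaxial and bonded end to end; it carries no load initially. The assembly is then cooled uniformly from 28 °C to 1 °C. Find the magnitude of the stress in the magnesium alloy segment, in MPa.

σ ≈ 45.1 MPa (tensile)

Free thermal contraction of the whole bar: Σ αᵢΔT Lᵢ = 25.9×10⁻⁶×27×170 + 22.8×10⁻⁶×27×525 = 0.4421 mm.
The walls prevent any net length change, so an axial force P (same in every segment) develops. Compatibility: P · Σ Lᵢ/(AᵢEᵢ) = δ_free.
The series flexibility is Σ Lᵢ/(AᵢEᵢ) = 170/(1925×45×10³) + 525/(2300×73×10³) = 5.089×10⁻⁶ mm/N.
Hence P = δ_free / Σ(L/AE) = 0.4421/5.089×10⁻⁶ = 86.86 kN (tensile).
σ_{magnesium alloy} = P / A = 86860 / 1925 = 45.12 MPa.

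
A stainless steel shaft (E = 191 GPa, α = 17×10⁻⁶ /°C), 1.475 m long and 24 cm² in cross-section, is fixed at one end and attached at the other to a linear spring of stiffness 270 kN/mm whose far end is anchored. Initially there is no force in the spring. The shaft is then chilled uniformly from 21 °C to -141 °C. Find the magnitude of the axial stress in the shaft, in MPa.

σ ≈ 245 MPa (tensile)

If the spring were absent the shaft would shorten by αΔT L = 17×10⁻⁶ × 162 × 1475 = 4.062 mm.
With a force P in the spring, the elastic change of the shaft is PL/(AE) and that of the spring is P/k; compatibility requires their sum to equal δ_free.
P [ L/(AE) + 1/k ] = δ_free → P [ 1475/(2400×191×10³) + 1/(270×10³) ] = 4.062.
P = 4.062 / 6.921×10⁻⁶ = 586900 N.
σ = P/A = 586900/2400 = 244.5 MPa.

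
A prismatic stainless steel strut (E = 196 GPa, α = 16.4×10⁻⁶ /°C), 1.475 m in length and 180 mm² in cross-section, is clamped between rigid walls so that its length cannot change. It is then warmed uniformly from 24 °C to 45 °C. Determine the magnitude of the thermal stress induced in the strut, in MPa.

With length fixed, the mechanical strain must cancel the thermal strain αΔT = 16.4×10⁻⁶ × 21 = 344.4×10⁻⁶.
The stress required to suppress this strain is σ = Eε = 196×10³ × 344.4×10⁻⁶ = 67.5 MPa, compressive since the strut is trying to expand.

σ ≈ 67.5 MPa (compressive)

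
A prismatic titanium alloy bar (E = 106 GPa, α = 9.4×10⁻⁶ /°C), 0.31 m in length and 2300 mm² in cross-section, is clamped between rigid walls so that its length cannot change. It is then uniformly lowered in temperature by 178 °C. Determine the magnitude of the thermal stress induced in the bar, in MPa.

The supports are rigid, so the total axial strain is zero. The restrained thermal strain is ε = αΔT = 9.4×10⁻⁶ × 178 = 1673.2×10⁻⁶.
Hence σ = E·αΔT = 106×10³ × 1673.2×10⁻⁶ = 177.4 MPa, tensile.

σ ≈ 177 MPa (tensile)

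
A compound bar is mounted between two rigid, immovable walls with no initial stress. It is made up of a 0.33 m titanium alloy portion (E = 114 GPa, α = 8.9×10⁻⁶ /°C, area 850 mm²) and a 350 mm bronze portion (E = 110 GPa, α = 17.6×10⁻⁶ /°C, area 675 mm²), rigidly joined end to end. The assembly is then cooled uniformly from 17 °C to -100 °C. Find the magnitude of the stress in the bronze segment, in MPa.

σ ≈ 194 MPa (tensile)

If the supports were absent, the total length change would be Σ αᵢΔT Lᵢ = 8.9×10⁻⁶×117×330 + 17.6×10⁻⁶×117×350 = 1.064 mm.
The rigid supports impose zero overall length change; the single axial force P common to all segments must satisfy P Σ Lᵢ/(AᵢEᵢ) = δ_free.
Σ Lᵢ/(AᵢEᵢ) = 330/(850×114×10³) + 350/(675×110×10³) = 8.119×10⁻⁶ mm/N.
Hence P = δ_free / Σ(L/AE) = 1.064/8.119×10⁻⁶ = 131.1 kN (tensile).
σ_{bronze} = P / A = 131100 / 675 = 194.2 MPa.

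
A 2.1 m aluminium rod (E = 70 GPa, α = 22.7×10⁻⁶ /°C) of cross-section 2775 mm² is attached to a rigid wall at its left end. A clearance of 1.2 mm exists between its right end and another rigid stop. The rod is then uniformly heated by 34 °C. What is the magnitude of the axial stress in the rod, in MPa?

Free thermal elongation = αΔT L = 22.7×10⁻⁶ × 34 × 2100 = 1.621 mm.
This exceeds the 1.2 mm gap, so the wall pushes back. The portion of expansion that must be recovered elastically is δ_free − gap = 1.621 − 1.2 = 0.4208 mm.
So σ = E(δ_free − g)/L = 70×10³ × 0.4208/2100 = 14.03 MPa.

σ ≈ 14 MPa (compressive)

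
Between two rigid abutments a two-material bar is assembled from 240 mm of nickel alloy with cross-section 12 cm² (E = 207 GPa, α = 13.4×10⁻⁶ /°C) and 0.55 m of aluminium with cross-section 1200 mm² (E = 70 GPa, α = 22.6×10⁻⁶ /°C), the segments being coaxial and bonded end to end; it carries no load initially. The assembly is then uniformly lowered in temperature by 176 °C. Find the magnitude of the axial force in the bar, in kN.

With the walls removed the bar would change length by δ_free = Σ αᵢΔT Lᵢ = 13.4×10⁻⁶×176×240 + 22.6×10⁻⁶×176×550 = 2.754 mm.
The walls prevent any net length change, so an axial force P (same in every segment) develops. Compatibility: P · Σ Lᵢ/(AᵢEᵢ) = δ_free.
Σ Lᵢ/(AᵢEᵢ) = 240/(1200×207×10³) + 550/(1200×70×10³) = 7.514×10⁻⁶ mm/N.
P = 2.754 / 7.514×10⁻⁶ = 366500 N = 366.5 kN, tensile.

P ≈ 366 kN (tensile)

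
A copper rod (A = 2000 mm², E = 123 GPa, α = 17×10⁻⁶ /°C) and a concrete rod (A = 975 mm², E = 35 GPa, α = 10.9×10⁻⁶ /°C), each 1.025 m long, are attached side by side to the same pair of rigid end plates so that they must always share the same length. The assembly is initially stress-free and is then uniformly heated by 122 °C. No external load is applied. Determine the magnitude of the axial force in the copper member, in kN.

P ≈ 22.3 kN (compressive in the copper)

The copper has the larger α, so on heating it would change length more than the concrete if both were free. The rigid plates force a common final length, so the copper is put into compression and the concrete into tension, with equal and opposite forces P (no external load).
Equating the net (thermal + elastic) strains gives |α₁ − α₂|·ΔT = P·[1/(A₁E₁) + 1/(A₂E₂)].
|α₁ − α₂|·ΔT = 6.1×10⁻⁶ × 122 = 0.0007442.
1/(A₁E₁) + 1/(A₂E₂) = 1/(2000×123×10³) + 1/(975×35×10³) = 3.337×10⁻⁸ N⁻¹.
So P = 0.0007442 / 3.337×10⁻⁸ = 22.3 kN.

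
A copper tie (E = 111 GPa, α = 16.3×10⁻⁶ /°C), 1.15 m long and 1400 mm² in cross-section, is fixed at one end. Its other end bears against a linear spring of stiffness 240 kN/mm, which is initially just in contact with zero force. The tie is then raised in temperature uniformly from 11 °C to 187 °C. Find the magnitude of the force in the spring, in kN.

P ≈ 285 kN

Free thermal expansion: δ_free = αΔT L = 16.3×10⁻⁶ × 176 × 1150 = 3.299 mm.
Let P be the compressive force at the spring. The tie shortens elastically by PL/(AE) and the spring compresses by P/k; together these equal δ_free.
So P = δ_free / [L/(AE) + 1/k] = 3.299 / [ 1150/(1400×111×10³) + 1/(240×10³) ].
P = 3.299 / 1.157×10⁻⁵ = 285200 N.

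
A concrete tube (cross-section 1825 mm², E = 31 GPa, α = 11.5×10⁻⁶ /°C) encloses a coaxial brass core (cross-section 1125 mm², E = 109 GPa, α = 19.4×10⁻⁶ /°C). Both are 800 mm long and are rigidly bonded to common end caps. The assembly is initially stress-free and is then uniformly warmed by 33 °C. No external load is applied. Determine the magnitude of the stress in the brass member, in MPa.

Equilibrium of a rigid end plate with no external load gives equal and opposite internal forces ±P in the two members. Since α_{brass} > α_{concrete}, heating drives the brass into compression and the concrete into tension.
Equating the net (thermal + elastic) strains gives |α₁ − α₂|·ΔT = P·[1/(A₁E₁) + 1/(A₂E₂)].
|α₁ − α₂|·ΔT = 7.9×10⁻⁶ × 33 = 0.0002607.
1/(A₁E₁) + 1/(A₂E₂) = 1/(1825×31×10³) + 1/(1125×109×10³) = 2.583×10⁻⁸ N⁻¹.
P = 0.0002607 / 2.583×10⁻⁸ = 10090 N = 10.09 kN.
σ_{brass} = P/A₂ = 10090/1125 = 8.971 MPa, compressive.

σ ≈ 8.97 MPa (compressive)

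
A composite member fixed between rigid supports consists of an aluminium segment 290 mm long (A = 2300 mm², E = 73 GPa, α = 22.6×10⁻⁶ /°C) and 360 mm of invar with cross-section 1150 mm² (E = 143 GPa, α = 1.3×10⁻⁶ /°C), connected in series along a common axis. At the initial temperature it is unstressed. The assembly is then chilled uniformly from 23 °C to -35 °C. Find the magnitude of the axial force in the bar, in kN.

If the supports were absent, the total length change would be Σ αᵢΔT Lᵢ = 22.6×10⁻⁶×58×290 + 1.3×10⁻⁶×58×360 = 0.4073 mm.
The rigid supports impose zero overall length change; the single axial force P common to all segments must satisfy P Σ Lᵢ/(AᵢEᵢ) = δ_free.
The series flexibility is Σ Lᵢ/(AᵢEᵢ) = 290/(2300×73×10³) + 360/(1150×143×10³) = 3.916×10⁻⁶ mm/N.
Hence P = δ_free / Σ(L/AE) = 0.4073/3.916×10⁻⁶ = 104 kN (tensile).

P ≈ 104 kN (tensile)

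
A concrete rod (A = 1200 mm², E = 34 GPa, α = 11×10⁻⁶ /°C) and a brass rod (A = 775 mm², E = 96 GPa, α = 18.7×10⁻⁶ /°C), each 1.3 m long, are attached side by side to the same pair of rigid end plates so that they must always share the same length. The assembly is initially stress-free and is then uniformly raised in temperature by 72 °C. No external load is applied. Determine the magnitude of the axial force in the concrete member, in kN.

The brass has the larger α, so on heating it would change length more than the concrete if both were free. The rigid plates force a common final length, so the brass is put into compression and the concrete into tension, with equal and opposite forces P (no external load).
Setting the final lengths equal and cancelling L: (α₁ − α₂)ΔT = P/(A₁E₁) + P/(A₂E₂).
|α₁ − α₂|·ΔT = 7.7×10⁻⁶ × 72 = 0.0005544.
1/(A₁E₁) + 1/(A₂E₂) = 1/(1200×34×10³) + 1/(775×96×10³) = 3.795×10⁻⁸ N⁻¹.
P = 0.0005544 / 3.795×10⁻⁸ = 14610 N = 14.61 kN.

P ≈ 14.6 kN (tensile in the concrete)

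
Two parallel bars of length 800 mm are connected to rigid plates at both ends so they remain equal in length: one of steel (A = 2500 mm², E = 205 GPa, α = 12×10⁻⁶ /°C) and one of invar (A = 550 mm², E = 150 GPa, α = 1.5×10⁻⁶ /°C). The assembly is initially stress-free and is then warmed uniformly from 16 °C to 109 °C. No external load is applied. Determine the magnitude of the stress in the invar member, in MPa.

σ ≈ 126 MPa (tensile)

Equilibrium of a rigid end plate with no external load gives equal and opposite internal forces ±P in the two members. Since α_{steel} > α_{invar}, heating drives the steel into compression and the invar into tension.
Compatibility of the two members (thermal + elastic change equal): (α₁ − α₂)ΔT = P·[1/(A₁E₁) + 1/(A₂E₂)].
|α₁ − α₂|·ΔT = 10.5×10⁻⁶ × 93 = 0.0009765.
1/(A₁E₁) + 1/(A₂E₂) = 1/(2500×205×10³) + 1/(550×150×10³) = 1.407×10⁻⁸ N⁻¹.
So P = 0.0009765 / 1.407×10⁻⁸ = 69.39 kN.
σ_{invar} = P/A₂ = 69390/550 = 126.2 MPa, tensile.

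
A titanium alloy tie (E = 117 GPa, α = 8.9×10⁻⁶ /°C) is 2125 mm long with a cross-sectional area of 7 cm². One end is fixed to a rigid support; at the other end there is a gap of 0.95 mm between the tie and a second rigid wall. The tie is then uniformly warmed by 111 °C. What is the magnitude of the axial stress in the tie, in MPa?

σ ≈ 63.3 MPa (compressive)

Free thermal elongation = αΔT L = 8.9×10⁻⁶ × 111 × 2125 = 2.099 mm.
This exceeds the 0.95 mm gap, so the wall pushes back. The portion of expansion that must be recovered elastically is δ_free − gap = 2.099 − 0.95 = 1.149 mm.
That suppressed elongation corresponds to σ = E·Δ/L = 117×10³ × 1.149/2125 = 63.28 MPa.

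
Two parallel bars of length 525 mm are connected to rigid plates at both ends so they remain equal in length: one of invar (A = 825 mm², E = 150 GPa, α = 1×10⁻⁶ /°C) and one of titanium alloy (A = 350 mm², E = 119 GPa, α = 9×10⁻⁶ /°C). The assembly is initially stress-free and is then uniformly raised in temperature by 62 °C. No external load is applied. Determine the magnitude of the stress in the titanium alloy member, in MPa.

σ ≈ 44.2 MPa (compressive)

Equilibrium of a rigid end plate with no external load gives equal and opposite internal forces ±P in the two members. Since α_{titanium alloy} > α_{invar}, heating drives the titanium alloy into compression and the invar into tension.
Setting the final lengths equal and cancelling L: (α₁ − α₂)ΔT = P/(A₁E₁) + P/(A₂E₂).
|α₁ − α₂|·ΔT = 8×10⁻⁶ × 62 = 0.000496.
1/(A₁E₁) + 1/(A₂E₂) = 1/(825×150×10³) + 1/(350×119×10³) = 3.209×10⁻⁸ N⁻¹.
So P = 0.000496 / 3.209×10⁻⁸ = 15.46 kN.
σ_{titanium alloy} = P/A₂ = 15460/350 = 44.16 MPa, compressive.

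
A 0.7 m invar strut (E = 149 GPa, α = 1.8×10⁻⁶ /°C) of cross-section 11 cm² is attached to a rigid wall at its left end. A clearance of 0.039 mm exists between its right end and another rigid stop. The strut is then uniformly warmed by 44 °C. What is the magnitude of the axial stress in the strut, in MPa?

Free thermal elongation = αΔT L = 1.8×10⁻⁶ × 44 × 700 = 0.05544 mm.
After closing the 0.039 mm clearance, 0.05544 − 0.039 = 0.01644 mm of expansion remains to be suppressed by the wall.
Compatibility: PL/(AE) = 0.01644 mm, so σ = P/A = E × (0.01644/700) = 3.499 MPa.

σ ≈ 3.5 MPa (compressive)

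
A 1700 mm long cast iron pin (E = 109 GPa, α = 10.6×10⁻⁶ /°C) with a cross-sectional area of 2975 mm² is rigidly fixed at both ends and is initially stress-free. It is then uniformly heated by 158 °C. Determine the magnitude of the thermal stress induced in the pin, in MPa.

σ ≈ 183 MPa (compressive)

Because both ends are immovable the net strain is zero, and the suppressed thermal strain is αΔT = 10.6×10⁻⁶ × 158 = 1674.8×10⁻⁶.
σ = EαΔT = 109×10³ × 10.6×10⁻⁶ × 158 = 182.6 MPa (compressive; the pin is trying to expand).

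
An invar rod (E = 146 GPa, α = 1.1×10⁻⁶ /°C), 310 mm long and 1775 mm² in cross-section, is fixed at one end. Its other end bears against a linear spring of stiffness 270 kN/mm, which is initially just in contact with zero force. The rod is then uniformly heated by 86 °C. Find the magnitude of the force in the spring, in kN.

If the spring were absent the rod would lengthen by αΔT L = 1.1×10⁻⁶ × 86 × 310 = 0.02933 mm.
Let P be the compressive force at the spring. The rod shortens elastically by PL/(AE) and the spring compresses by P/k; together these equal δ_free.
P [ L/(AE) + 1/k ] = δ_free → P [ 310/(1775×146×10³) + 1/(270×10³) ] = 0.02933.
P = 0.02933 / 4.9×10⁻⁶ = 5985 N.

P ≈ 5.98 kN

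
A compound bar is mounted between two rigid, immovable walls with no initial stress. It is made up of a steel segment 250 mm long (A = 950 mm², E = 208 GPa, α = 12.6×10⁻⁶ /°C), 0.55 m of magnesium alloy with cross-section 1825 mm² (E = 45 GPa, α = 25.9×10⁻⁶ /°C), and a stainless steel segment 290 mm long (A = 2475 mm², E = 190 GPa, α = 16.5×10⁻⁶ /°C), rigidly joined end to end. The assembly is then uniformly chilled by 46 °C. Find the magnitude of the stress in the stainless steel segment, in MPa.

If the supports were absent, the total length change would be Σ αᵢΔT Lᵢ = 12.6×10⁻⁶×46×250 + 25.9×10⁻⁶×46×550 + 16.5×10⁻⁶×46×290 = 1.02 mm.
The rigid supports impose zero overall length change; the single axial force P common to all segments must satisfy P Σ Lᵢ/(AᵢEᵢ) = δ_free.
Σ Lᵢ/(AᵢEᵢ) = 250/(950×208×10³) + 550/(1825×45×10³) + 290/(2475×190×10³) = 8.579×10⁻⁶ mm/N.
P = 1.02 / 8.579×10⁻⁶ = 118900 N = 118.9 kN, tensile.
σ_{stainless steel} = P / A = 118900 / 2475 = 48.05 MPa.

σ ≈ 48.1 MPa (tensile)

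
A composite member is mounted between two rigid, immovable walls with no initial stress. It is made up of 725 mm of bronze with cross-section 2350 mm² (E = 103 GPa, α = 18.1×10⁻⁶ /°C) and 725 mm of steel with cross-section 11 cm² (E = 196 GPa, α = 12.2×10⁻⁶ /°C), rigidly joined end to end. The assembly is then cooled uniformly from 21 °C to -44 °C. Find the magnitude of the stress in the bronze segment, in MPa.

σ ≈ 95.6 MPa (tensile)

If the supports were absent, the total length change would be Σ αᵢΔT Lᵢ = 18.1×10⁻⁶×65×725 + 12.2×10⁻⁶×65×725 = 1.428 mm.
The walls prevent any net length change, so an axial force P (same in every segment) develops. Compatibility: P · Σ Lᵢ/(AᵢEᵢ) = δ_free.
Σ Lᵢ/(AᵢEᵢ) = 725/(2350×103×10³) + 725/(1100×196×10³) = 6.358×10⁻⁶ mm/N.
P = 1.428 / 6.358×10⁻⁶ = 224600 N = 224.6 kN, tensile.
σ_{bronze} = P / A = 224600 / 2350 = 95.57 MPa.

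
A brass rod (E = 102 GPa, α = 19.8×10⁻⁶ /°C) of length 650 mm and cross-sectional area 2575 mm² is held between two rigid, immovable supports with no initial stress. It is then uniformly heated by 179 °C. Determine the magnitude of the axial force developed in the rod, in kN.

Full restraint means ε = 0, so the stress is σ = EαΔT = 102×10³ × 19.8×10⁻⁶ × 179 = 361.5 MPa.
P = AEαΔT = 2575 × 102×10³ × 19.8×10⁻⁶ × 179 = 930.9 kN (compressive).

P ≈ 931 kN (compressive)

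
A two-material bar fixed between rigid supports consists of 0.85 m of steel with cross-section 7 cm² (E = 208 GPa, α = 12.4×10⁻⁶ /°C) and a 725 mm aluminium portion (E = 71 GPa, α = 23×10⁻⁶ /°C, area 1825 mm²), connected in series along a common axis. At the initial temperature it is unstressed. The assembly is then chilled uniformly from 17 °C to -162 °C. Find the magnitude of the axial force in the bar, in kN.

P ≈ 426 kN (tensile)

Free thermal contraction of the whole bar: Σ αᵢΔT Lᵢ = 12.4×10⁻⁶×179×850 + 23×10⁻⁶×179×725 = 4.871 mm.
Since the ends are fixed, an axial force P builds up, equal in every segment, with P · Σ Lᵢ/(AᵢEᵢ) = δ_free.
Σ Lᵢ/(AᵢEᵢ) = 850/(700×208×10³) + 725/(1825×71×10³) = 1.143×10⁻⁵ mm/N.
So P = 4.871 / 1.143×10⁻⁵ = 426.1 kN, tensile.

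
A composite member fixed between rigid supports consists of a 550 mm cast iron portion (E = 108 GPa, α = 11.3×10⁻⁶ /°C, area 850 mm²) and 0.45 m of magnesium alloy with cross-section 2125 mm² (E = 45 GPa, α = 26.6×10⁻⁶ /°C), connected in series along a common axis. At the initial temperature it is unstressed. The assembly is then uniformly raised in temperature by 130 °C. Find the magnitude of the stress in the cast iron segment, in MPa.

σ ≈ 260 MPa (compressive)

With the walls removed the bar would change length by δ_free = Σ αᵢΔT Lᵢ = 11.3×10⁻⁶×130×550 + 26.6×10⁻⁶×130×450 = 2.364 mm.
The rigid supports impose zero overall length change; the single axial force P common to all segments must satisfy P Σ Lᵢ/(AᵢEᵢ) = δ_free.
Σ Lᵢ/(AᵢEᵢ) = 550/(850×108×10³) + 450/(2125×45×10³) = 1.07×10⁻⁵ mm/N.
Hence P = δ_free / Σ(L/AE) = 2.364/1.07×10⁻⁵ = 221 kN (compressive).
σ_{cast iron} = P / A = 221000 / 850 = 260 MPa.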